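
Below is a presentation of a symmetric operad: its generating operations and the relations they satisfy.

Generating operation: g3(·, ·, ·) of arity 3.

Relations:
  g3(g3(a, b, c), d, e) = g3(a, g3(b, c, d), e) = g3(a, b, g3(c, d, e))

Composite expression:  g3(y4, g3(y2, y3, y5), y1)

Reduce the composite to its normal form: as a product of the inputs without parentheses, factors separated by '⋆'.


y4 ⋆ y2 ⋆ y3 ⋆ y5 ⋆ y1

Key point: g3 is associative — brackets drop, the y-order remains.
g3(y2, y3, y5) linearizes to y2 ⋆ y3 ⋆ y5
g3(y4, g3(y2, y3, y5), y1) linearizes to y4 ⋆ y2 ⋆ y3 ⋆ y5 ⋆ y1


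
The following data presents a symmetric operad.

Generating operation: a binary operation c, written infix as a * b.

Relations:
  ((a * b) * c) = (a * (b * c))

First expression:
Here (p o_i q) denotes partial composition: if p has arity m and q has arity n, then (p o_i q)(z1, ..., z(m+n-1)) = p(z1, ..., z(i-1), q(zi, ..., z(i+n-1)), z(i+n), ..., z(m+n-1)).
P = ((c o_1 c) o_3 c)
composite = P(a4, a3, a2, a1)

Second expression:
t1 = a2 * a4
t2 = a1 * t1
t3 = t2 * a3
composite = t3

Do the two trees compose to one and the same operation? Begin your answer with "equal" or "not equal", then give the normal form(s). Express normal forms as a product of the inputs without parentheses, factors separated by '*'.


not equal — first a4 * a3 * a2 * a1, second a1 * a2 * a4 * a3

Normal form of the first expression: a4 * a3 * a2 * a1
Normal form of the second expression: a1 * a2 * a4 * a3
Different reductions; not equal.


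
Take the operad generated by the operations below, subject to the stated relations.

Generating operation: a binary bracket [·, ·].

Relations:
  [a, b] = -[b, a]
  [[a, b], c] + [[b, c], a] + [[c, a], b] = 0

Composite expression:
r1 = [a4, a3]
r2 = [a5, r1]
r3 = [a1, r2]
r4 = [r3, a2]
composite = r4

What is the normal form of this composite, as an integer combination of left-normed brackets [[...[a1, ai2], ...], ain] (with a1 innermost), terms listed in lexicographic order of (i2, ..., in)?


Skip Jacobi rewriting: expand, keep a1-initial words, read off terms.
Composite bracket: [[a1, [a5, [a4, a3]]], a2]
Under [a, b] = ab - ba we get 16 signed associative words (2^4 = 16).
Keep just the words that open with a1:
  word a1a3a4a5a2 has sign +1, contributing +[[[[a1, a3], a4], a5], a2]
  word a1a4a3a5a2 has sign -1, contributing -[[[[a1, a4], a3], a5], a2]
  word a1a5a3a4a2 has sign -1, contributing -[[[[a1, a5], a3], a4], a2]
  word a1a5a4a3a2 has sign +1, contributing +[[[[a1, a5], a4], a3], a2]

[[[[a1, a3], a4], a5], a2] - [[[[a1, a4], a3], a5], a2] - [[[[a1, a5], a3], a4], a2] + [[[[a1, a5], a4], a3], a2]


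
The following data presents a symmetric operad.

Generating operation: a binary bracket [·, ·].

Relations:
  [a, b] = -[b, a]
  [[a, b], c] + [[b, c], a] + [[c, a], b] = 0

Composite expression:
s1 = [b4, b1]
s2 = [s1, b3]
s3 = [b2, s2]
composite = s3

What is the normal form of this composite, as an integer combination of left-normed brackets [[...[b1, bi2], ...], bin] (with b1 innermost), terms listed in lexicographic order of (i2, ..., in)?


Antisymmetry and Jacobi reduce to b1-anchored left-normed brackets.
Composite bracket: [b2, [[b4, b1], b3]]
Each bracket splits as ab - ba, giving 8 signed words (2^3 = 8).
Keep just the words that open with b1:
  from b1b4b3b2, sign +1: term +[[[b1, b4], b3], b2]

[[[b1, b4], b3], b2]


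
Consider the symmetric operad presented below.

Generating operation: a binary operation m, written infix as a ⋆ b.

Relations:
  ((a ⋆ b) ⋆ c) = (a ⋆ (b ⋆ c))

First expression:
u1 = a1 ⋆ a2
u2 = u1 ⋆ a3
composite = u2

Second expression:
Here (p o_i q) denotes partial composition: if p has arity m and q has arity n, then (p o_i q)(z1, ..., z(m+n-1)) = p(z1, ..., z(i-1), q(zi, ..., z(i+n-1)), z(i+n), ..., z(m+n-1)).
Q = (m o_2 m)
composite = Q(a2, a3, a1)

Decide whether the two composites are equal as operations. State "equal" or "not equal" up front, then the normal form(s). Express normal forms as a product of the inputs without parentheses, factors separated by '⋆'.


The first composite normalizes to a1 ⋆ a2 ⋆ a3
The second composite normalizes to a2 ⋆ a3 ⋆ a1
They disagree, so not equal.

not equal; the first gives a1 ⋆ a2 ⋆ a3 and the second a2 ⋆ a3 ⋆ a1


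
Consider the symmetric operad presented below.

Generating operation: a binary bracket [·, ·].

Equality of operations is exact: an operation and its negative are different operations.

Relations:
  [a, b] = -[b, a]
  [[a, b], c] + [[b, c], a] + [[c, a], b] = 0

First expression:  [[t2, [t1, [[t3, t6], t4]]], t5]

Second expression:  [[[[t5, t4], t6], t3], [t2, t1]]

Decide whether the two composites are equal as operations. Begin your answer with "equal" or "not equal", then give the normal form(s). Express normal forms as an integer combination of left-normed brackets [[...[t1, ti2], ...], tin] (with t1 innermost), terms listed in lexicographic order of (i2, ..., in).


The first expression, normalized: -[[[[[t1, t3], t6], t4], t2], t5] + [[[[[t1, t4], t3], t6], t2], t5] - [[[[[t1, t4], t6], t3], t2], t5] + [[[[[t1, t6], t3], t4], t2], t5]
The second expression, normalized: [[[[[t1, t2], t3], t4], t5], t6] - [[[[[t1, t2], t3], t5], t4], t6] - [[[[[t1, t2], t3], t6], t4], t5] + [[[[[t1, t2], t3], t6], t5], t4] - [[[[[t1, t2], t4], t5], t6], t3] + [[[[[t1, t2], t5], t4], t6], t3] + [[[[[t1, t2], t6], t4], t5], t3] - [[[[[t1, t2], t6], t5], t4], t3]
They disagree, so not equal.

not equal: they reduce to -[[[[[t1, t3], t6], t4], t2], t5] + [[[[[t1, t4], t3], t6], t2], t5] - [[[[[t1, t4], t6], t3], t2], t5] + [[[[[t1, t6], t3], t4], t2], t5] and [[[[[t1, t2], t3], t4], t5], t6] - [[[[[t1, t2], t3], t5], t4], t6] - [[[[[t1, t2], t3], t6], t4], t5] + [[[[[t1, t2], t3], t6], t5], t4] - [[[[[t1, t2], t4], t5], t6], t3] + [[[[[t1, t2], t5], t4], t6], t3] + [[[[[t1, t2], t6], t4], t5], t3] - [[[[[t1, t2], t6], t5], t4], t3]


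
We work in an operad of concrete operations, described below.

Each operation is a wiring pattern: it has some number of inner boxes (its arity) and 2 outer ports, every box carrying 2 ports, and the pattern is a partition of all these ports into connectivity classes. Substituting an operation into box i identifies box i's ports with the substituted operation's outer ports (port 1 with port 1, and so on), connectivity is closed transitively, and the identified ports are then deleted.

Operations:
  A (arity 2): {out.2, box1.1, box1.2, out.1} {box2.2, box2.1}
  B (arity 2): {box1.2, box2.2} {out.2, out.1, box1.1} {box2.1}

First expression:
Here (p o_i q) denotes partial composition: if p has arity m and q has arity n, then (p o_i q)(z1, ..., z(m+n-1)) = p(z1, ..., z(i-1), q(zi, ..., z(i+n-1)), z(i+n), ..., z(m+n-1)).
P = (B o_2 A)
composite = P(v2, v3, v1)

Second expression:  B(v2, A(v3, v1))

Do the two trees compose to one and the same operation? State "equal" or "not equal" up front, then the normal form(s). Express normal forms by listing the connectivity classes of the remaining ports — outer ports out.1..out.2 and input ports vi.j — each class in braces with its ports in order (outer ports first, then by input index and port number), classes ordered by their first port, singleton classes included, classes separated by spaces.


equal; the common form is {out.1, out.2, v2.1} {v1.1, v1.2} {v2.2, v3.1, v3.2}


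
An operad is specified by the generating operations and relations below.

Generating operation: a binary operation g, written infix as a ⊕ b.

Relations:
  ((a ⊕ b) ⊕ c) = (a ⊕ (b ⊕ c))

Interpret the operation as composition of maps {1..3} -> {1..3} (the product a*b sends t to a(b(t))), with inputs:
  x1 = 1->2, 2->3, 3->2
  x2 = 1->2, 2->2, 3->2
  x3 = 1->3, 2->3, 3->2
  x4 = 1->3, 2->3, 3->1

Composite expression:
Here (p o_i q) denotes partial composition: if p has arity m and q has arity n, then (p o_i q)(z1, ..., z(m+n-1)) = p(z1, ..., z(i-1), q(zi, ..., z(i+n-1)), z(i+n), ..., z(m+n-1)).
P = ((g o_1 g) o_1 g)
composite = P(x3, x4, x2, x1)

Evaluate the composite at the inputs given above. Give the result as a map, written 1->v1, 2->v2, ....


1->2, 2->2, 3->2

(x3 ⊕ x4) = 1->2, 2->2, 3->3
((x3 ⊕ x4) ⊕ x2) = 1->2, 2->2, 3->2
(((x3 ⊕ x4) ⊕ x2) ⊕ x1) = 1->2, 2->2, 3->2


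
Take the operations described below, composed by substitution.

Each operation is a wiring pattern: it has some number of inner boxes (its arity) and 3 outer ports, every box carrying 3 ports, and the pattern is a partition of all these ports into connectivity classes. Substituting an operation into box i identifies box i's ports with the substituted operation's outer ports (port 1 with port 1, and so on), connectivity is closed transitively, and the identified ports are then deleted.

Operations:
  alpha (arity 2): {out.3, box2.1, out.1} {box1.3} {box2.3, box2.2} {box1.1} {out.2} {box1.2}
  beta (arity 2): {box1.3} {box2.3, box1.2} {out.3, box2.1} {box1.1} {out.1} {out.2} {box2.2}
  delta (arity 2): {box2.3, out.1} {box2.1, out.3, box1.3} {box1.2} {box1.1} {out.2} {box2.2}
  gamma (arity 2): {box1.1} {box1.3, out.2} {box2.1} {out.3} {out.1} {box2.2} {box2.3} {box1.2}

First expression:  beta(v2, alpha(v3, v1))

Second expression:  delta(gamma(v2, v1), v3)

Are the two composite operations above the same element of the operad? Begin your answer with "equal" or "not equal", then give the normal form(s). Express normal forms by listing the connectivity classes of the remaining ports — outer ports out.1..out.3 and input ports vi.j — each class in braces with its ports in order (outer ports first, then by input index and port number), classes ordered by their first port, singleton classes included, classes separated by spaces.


not equal; the first gives {out.1} {out.2} {out.3, v1.1, v2.2} {v1.2, v1.3} {v2.1} {v2.3} {v3.1} {v3.2} {v3.3} and the second {out.1, v3.3} {out.2} {out.3, v3.1} {v1.1} {v1.2} {v1.3} {v2.1} {v2.2} {v2.3} {v3.2}


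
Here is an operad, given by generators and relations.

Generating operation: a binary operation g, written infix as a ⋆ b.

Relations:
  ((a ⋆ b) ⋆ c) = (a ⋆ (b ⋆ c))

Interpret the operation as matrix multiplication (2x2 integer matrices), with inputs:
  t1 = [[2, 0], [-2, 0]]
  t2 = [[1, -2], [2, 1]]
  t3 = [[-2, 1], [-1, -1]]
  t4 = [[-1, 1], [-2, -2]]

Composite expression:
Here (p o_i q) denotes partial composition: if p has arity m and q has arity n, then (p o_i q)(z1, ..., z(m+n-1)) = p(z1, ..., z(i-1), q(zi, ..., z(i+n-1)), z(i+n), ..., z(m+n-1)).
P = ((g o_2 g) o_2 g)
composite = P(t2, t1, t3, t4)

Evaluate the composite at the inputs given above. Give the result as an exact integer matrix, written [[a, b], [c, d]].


(t1 ⋆ t3) = [[-4, 2], [4, -2]]
((t1 ⋆ t3) ⋆ t4) = [[0, -8], [0, 8]]
(t2 ⋆ ((t1 ⋆ t3) ⋆ t4)) = [[0, -24], [0, -8]]

[[0, -24], [0, -8]]


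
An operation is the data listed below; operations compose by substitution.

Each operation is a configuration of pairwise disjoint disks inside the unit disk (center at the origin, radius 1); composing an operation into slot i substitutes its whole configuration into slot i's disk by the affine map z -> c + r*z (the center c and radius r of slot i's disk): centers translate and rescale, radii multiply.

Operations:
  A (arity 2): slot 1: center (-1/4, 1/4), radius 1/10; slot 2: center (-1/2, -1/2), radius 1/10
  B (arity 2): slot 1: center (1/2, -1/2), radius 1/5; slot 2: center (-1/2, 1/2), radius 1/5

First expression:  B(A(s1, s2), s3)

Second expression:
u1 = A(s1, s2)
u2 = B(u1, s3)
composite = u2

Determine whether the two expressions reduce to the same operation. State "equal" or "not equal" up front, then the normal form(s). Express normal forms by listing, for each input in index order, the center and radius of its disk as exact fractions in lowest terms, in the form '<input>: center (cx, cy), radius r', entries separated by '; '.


equal — both sides give s1: center (9/20, -9/20), radius 1/50; s2: center (2/5, -3/5), radius 1/50; s3: center (-1/2, 1/2), radius 1/5

The first expression reduces to s1: center (9/20, -9/20), radius 1/50; s2: center (2/5, -3/5), radius 1/50; s3: center (-1/2, 1/2), radius 1/5
The second expression reduces to s1: center (9/20, -9/20), radius 1/50; s2: center (2/5, -3/5), radius 1/50; s3: center (-1/2, 1/2), radius 1/5
The normal forms match — equal.


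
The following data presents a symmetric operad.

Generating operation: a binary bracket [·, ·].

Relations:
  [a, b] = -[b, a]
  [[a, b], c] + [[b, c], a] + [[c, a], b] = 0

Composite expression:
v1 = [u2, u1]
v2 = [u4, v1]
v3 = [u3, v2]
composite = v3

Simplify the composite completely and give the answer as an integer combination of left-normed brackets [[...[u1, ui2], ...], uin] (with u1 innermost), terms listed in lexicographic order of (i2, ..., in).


-[[[u1, u2], u4], u3]

In the tensor algebra, words opening u1 carry the u1-anchored form.
Composite bracket: [u3, [u4, [u2, u1]]]
Under [a, b] = ab - ba we get 8 signed associative words (2^3 = 8).
Coefficients come from the u1-initial words:
  word u1u2u4u3 has sign -1, contributing -[[[u1, u2], u4], u3]


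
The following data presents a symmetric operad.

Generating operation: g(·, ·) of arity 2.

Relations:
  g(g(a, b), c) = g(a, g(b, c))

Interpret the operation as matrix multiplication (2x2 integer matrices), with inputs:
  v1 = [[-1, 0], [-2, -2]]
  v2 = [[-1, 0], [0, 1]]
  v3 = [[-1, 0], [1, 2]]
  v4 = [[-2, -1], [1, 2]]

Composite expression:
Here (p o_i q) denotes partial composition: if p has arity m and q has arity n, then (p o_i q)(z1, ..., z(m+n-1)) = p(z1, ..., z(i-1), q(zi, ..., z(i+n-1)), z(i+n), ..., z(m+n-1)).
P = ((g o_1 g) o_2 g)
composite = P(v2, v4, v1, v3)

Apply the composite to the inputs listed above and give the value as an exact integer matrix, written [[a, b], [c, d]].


g(v4, v1) = [[4, 2], [-5, -4]]
g(v2, g(v4, v1)) = [[-4, -2], [-5, -4]]
g(g(v2, g(v4, v1)), v3) = [[2, -4], [1, -8]]

[[2, -4], [1, -8]]


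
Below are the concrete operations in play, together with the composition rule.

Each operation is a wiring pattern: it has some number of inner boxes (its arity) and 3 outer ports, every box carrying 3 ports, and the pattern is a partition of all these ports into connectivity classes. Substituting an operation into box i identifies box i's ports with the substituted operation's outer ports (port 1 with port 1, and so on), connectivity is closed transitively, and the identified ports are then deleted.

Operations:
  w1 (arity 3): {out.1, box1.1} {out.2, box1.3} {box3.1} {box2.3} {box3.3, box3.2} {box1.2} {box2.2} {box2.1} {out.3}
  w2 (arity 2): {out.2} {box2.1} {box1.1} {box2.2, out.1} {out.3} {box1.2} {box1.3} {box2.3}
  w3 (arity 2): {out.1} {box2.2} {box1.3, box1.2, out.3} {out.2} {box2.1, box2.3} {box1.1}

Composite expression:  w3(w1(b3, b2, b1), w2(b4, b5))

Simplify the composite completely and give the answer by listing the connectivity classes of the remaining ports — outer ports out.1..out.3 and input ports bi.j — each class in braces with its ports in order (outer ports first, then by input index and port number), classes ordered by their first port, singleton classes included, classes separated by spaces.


{out.1} {out.2} {out.3, b3.3} {b1.1} {b1.2, b1.3} {b2.1} {b2.2} {b2.3} {b3.1} {b3.2} {b4.1} {b4.2} {b4.3} {b5.1} {b5.2} {b5.3}


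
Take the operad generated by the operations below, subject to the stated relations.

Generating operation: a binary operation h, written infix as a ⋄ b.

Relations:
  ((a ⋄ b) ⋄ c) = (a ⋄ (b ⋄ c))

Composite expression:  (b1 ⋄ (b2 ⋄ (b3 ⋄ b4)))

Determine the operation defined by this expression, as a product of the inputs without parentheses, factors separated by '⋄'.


b1 ⋄ b2 ⋄ b3 ⋄ b4


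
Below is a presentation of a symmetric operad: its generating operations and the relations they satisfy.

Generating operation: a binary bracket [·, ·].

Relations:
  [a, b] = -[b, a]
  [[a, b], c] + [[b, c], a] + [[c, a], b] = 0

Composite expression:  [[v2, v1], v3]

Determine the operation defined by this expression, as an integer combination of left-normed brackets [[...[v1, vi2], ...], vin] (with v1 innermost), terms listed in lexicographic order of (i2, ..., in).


-[[v1, v2], v3]

Expand each bracket as ab - ba; the v1-initial words give the coefficients.
Composite bracket: [[v2, v1], v3]
Full expansion: 4 signed words from ab - ba (2^2 = 4).
Coefficients come from the v1-initial words:
  v1v2v3 (sign -1) contributes -[[v1, v2], v3]


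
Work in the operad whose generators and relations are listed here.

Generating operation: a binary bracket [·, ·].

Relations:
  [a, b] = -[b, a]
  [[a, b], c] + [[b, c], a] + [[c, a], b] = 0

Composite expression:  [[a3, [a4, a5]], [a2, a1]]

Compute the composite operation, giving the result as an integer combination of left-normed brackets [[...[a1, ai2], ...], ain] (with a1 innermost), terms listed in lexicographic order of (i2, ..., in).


Antisymmetry and Jacobi reduce to a1-anchored left-normed brackets.
Composite bracket: [[a3, [a4, a5]], [a2, a1]]
Under [a, b] = ab - ba we get 16 signed associative words (2^4 = 16).
Words beginning with a1 determine it all:
  a1a2a3a4a5 (sign +1) contributes +[[[[a1, a2], a3], a4], a5]
  a1a2a3a5a4 (sign -1) contributes -[[[[a1, a2], a3], a5], a4]
  a1a2a4a5a3 (sign -1) contributes -[[[[a1, a2], a4], a5], a3]
  a1a2a5a4a3 (sign +1) contributes +[[[[a1, a2], a5], a4], a3]

[[[[a1, a2], a3], a4], a5] - [[[[a1, a2], a3], a5], a4] - [[[[a1, a2], a4], a5], a3] + [[[[a1, a2], a5], a4], a3]


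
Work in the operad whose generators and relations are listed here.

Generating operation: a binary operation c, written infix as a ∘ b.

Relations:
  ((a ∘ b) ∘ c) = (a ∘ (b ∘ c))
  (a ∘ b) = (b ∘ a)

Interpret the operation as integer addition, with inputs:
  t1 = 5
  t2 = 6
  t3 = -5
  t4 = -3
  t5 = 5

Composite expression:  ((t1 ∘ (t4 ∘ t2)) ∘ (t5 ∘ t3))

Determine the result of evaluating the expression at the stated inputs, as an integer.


8


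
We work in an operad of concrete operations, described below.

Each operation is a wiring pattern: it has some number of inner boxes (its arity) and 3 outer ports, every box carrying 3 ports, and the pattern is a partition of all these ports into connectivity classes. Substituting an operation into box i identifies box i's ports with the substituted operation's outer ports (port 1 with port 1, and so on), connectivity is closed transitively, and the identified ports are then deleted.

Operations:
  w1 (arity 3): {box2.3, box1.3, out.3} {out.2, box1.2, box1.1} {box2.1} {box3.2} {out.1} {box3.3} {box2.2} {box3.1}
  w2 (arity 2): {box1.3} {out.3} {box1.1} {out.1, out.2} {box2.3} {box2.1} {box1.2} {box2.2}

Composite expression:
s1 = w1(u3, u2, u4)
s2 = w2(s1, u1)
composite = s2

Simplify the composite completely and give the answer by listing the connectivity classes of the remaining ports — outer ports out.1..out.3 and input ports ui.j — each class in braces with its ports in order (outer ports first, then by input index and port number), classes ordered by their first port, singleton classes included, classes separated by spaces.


{out.1, out.2} {out.3} {u1.1} {u1.2} {u1.3} {u2.1} {u2.2} {u2.3, u3.3} {u3.1, u3.2} {u4.1} {u4.2} {u4.3}

Reachability decides: close wires over w2-identified ports.
stage w1: inputs (u3, u2, u4), connectivity {out.1} {out.2, u3.1, u3.2} {out.3, u2.3, u3.3} {u2.1} {u2.2} {u4.1} {u4.2} {u4.3}, out.j its boundary
stage w2: inputs (u3, u2, u4, u1), connectivity {out.1, out.2} {out.3} {u1.1} {u1.2} {u1.3} {u2.1} {u2.2} {u2.3, u3.3} {u3.1, u3.2} {u4.1} {u4.2} {u4.3}, out.j its boundary


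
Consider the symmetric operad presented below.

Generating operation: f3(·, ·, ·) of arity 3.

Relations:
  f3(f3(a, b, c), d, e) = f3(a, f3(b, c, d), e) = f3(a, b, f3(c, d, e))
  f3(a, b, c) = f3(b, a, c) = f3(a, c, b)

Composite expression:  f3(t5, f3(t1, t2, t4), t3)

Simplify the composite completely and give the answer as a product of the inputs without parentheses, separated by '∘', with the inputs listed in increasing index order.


t1 ∘ t2 ∘ t3 ∘ t4 ∘ t5

Reordering under f3 is free, so list the t-inputs canonically.
f3(t1, t2, t4) spells out as t1 ∘ t2 ∘ t4
f3(t5, f3(t1, t2, t4), t3) spells out as t5 ∘ t1 ∘ t2 ∘ t4 ∘ t3
commutativity sorts the factors: t1 ∘ t2 ∘ t3 ∘ t4 ∘ t5


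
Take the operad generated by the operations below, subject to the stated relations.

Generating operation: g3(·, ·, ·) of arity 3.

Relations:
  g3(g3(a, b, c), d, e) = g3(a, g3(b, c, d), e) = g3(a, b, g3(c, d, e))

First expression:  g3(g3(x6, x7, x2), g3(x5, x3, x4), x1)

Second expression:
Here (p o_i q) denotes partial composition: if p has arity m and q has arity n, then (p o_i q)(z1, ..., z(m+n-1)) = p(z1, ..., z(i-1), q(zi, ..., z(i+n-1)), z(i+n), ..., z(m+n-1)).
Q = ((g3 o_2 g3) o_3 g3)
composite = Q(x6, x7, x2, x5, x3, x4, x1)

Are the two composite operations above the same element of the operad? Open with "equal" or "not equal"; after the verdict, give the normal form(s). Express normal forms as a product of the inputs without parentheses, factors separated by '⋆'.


The first expression reduces to x6 ⋆ x7 ⋆ x2 ⋆ x5 ⋆ x3 ⋆ x4 ⋆ x1
The second expression reduces to x6 ⋆ x7 ⋆ x2 ⋆ x5 ⋆ x3 ⋆ x4 ⋆ x1
Same normal form: equal.

equal; the common form is x6 ⋆ x7 ⋆ x2 ⋆ x5 ⋆ x3 ⋆ x4 ⋆ x1


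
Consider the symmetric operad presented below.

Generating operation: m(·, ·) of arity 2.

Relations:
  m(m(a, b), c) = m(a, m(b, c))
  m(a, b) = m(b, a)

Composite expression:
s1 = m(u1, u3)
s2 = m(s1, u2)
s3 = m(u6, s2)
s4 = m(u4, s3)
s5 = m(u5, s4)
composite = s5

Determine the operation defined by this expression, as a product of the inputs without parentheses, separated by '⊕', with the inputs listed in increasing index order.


u1 ⊕ u2 ⊕ u3 ⊕ u4 ⊕ u5 ⊕ u6

Shape and order are irrelevant to m; the u-input set decides.
m(u1, u3) spells out as u1 ⊕ u3
m(m(u1, u3), u2) spells out as u1 ⊕ u3 ⊕ u2
m(u6, m(m(u1, u3), u2)) spells out as u6 ⊕ u1 ⊕ u3 ⊕ u2
m(u4, m(u6, m(m(u1, u3), u2))) spells out as u4 ⊕ u6 ⊕ u1 ⊕ u3 ⊕ u2
m(u5, m(u4, m(u6, m(m(u1, u3), u2)))) spells out as u5 ⊕ u4 ⊕ u6 ⊕ u1 ⊕ u3 ⊕ u2
rearranged into index order: u1 ⊕ u2 ⊕ u3 ⊕ u4 ⊕ u5 ⊕ u6


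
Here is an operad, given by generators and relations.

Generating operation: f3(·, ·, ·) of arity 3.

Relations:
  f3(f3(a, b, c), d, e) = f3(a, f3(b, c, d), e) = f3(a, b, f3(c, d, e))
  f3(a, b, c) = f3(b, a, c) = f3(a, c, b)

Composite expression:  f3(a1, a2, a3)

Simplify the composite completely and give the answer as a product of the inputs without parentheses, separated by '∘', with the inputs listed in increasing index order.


a1 ∘ a2 ∘ a3


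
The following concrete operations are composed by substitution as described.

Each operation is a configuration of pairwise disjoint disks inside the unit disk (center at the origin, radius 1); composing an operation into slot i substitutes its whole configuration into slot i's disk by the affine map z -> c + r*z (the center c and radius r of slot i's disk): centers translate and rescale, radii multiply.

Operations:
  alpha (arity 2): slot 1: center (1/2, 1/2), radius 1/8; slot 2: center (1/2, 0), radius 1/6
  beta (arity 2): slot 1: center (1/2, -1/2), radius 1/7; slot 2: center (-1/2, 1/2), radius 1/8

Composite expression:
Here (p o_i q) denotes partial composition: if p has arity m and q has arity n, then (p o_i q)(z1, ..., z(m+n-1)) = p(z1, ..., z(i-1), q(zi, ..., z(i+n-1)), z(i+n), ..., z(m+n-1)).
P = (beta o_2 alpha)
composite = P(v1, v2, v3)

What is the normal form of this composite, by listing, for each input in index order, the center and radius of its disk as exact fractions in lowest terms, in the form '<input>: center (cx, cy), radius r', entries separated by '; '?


v1: center (1/2, -1/2), radius 1/7; v2: center (-7/16, 9/16), radius 1/64; v3: center (-7/16, 1/2), radius 1/48

Each v-disk chains the slot maps above it in beta; radii multiply.
v1 passes through 1 substitution, ending at center (1/2, -1/2), radius 1/7
v2 passes through 2 substitutions, ending at center (-7/16, 9/16), radius 1/64
v3 passes through 2 substitutions, ending at center (-7/16, 1/2), radius 1/48


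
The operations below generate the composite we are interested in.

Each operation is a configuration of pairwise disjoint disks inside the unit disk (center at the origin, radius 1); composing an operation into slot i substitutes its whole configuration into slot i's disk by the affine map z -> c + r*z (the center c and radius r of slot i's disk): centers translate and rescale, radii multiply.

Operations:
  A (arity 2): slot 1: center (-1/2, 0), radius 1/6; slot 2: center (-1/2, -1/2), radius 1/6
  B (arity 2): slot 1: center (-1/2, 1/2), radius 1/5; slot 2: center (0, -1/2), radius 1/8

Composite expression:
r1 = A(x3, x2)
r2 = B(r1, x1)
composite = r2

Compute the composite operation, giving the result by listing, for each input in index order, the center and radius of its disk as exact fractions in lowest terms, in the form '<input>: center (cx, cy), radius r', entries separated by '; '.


Nesting under B composes maps z -> c + r*z down each x-path.
tracing x3 down its 2-map path: center (-3/5, 1/2), radius 1/30
tracing x2 down its 2-map path: center (-3/5, 2/5), radius 1/30
tracing x1 down its 1-map path: center (0, -1/2), radius 1/8

x1: center (0, -1/2), radius 1/8; x2: center (-3/5, 2/5), radius 1/30; x3: center (-3/5, 1/2), radius 1/30


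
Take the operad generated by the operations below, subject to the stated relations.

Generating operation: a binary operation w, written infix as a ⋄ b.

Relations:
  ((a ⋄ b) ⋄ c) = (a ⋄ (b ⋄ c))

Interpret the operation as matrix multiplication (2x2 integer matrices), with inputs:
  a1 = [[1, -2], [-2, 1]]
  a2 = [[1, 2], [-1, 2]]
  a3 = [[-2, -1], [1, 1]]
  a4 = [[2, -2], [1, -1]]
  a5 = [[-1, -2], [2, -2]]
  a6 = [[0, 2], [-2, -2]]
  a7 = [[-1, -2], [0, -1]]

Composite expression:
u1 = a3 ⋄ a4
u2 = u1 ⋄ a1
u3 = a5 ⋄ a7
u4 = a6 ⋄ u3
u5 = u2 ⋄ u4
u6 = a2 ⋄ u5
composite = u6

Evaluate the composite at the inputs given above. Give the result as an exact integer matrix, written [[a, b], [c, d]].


(a3 ⋄ a4) = [[-5, 5], [3, -3]]
((a3 ⋄ a4) ⋄ a1) = [[-15, 15], [9, -9]]
(a5 ⋄ a7) = [[1, 4], [-2, -2]]
(a6 ⋄ (a5 ⋄ a7)) = [[-4, -4], [2, -4]]
(((a3 ⋄ a4) ⋄ a1) ⋄ (a6 ⋄ (a5 ⋄ a7))) = [[90, 0], [-54, 0]]
(a2 ⋄ (((a3 ⋄ a4) ⋄ a1) ⋄ (a6 ⋄ (a5 ⋄ a7)))) = [[-18, 0], [-198, 0]]

[[-18, 0], [-198, 0]]


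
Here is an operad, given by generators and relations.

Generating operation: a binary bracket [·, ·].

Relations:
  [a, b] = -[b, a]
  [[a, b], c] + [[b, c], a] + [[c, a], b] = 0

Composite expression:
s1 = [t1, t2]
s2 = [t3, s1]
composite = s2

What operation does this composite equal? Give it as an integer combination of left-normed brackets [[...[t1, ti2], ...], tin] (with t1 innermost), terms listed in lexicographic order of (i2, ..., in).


-[[t1, t2], t3]

Skip Jacobi rewriting: expand, keep t1-initial words, read off terms.
Composite bracket: [t3, [t1, t2]]
The bracket unfolds into 4 signed words via [a, b] = ab - ba (2^2 = 4).
Words beginning with t1 determine it all:
  from t1t2t3, sign -1: term -[[t1, t2], t3]


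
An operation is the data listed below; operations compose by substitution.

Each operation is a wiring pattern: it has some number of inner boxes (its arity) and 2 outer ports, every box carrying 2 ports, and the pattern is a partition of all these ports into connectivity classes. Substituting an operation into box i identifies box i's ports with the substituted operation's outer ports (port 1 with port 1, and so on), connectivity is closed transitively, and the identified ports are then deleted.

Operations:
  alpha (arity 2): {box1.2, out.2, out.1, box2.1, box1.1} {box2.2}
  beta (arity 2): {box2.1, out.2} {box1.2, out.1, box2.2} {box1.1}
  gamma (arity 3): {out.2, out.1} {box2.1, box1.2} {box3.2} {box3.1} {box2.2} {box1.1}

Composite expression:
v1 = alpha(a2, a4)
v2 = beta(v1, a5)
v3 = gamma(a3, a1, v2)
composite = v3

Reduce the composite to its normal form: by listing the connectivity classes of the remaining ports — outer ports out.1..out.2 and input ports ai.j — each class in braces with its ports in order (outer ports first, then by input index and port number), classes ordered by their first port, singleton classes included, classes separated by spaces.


{out.1, out.2} {a1.1, a3.2} {a1.2} {a2.1, a2.2, a4.1, a5.2} {a3.1} {a4.2} {a5.1}

Treat the ports identified at gamma as solder joints: merge, then drop.
the subtree at alpha composes to {out.1, out.2, a2.1, a2.2, a4.1} {a4.2} on (a2, a4); out.j = own outer ports
the subtree at beta composes to {out.1, a2.1, a2.2, a4.1, a5.2} {out.2, a5.1} {a4.2} on (a2, a4, a5); out.j = own outer ports
the subtree at gamma composes to {out.1, out.2} {a1.1, a3.2} {a1.2} {a2.1, a2.2, a4.1, a5.2} {a3.1} {a4.2} {a5.1} on (a3, a1, a2, a4, a5); out.j = own outer ports


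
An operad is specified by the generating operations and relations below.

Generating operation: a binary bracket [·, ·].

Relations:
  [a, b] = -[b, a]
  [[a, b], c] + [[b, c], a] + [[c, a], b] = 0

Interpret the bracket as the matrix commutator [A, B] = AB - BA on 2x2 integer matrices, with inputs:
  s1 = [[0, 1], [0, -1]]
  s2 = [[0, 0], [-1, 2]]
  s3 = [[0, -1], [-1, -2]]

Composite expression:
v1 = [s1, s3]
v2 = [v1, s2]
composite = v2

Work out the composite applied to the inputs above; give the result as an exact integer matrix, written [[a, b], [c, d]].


[[3, -6], [-4, -3]]


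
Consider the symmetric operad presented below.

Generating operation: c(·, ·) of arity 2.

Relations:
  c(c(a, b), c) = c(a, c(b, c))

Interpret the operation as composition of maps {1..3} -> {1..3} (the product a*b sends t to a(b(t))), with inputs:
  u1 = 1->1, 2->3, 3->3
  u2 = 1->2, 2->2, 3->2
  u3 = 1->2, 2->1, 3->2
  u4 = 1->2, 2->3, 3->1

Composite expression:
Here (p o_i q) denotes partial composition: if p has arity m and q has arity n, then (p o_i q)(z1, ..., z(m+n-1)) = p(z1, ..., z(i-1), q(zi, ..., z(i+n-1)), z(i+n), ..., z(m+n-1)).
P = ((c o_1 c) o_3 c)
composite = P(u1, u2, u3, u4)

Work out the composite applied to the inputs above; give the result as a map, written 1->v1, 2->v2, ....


c(u1, u2) = 1->3, 2->3, 3->3
c(u3, u4) = 1->1, 2->2, 3->2
c(c(u1, u2), c(u3, u4)) = 1->3, 2->3, 3->3

1->3, 2->3, 3->3


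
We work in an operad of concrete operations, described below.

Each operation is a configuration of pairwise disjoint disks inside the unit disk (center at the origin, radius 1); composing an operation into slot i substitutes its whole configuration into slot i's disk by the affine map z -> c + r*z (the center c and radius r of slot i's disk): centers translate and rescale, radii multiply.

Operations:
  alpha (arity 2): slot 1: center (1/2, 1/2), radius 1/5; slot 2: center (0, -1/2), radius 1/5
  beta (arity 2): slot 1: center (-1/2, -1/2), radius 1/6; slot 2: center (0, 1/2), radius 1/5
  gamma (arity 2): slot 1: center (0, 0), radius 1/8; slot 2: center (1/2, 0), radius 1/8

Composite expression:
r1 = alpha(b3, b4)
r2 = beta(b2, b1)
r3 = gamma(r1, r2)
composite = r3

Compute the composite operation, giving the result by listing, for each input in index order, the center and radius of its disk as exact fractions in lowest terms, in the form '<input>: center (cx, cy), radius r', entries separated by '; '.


Each b-disk chains the slot maps above it in gamma; radii multiply.
tracing b3 down its 2-map path: center (1/16, 1/16), radius 1/40
tracing b4 down its 2-map path: center (0, -1/16), radius 1/40
tracing b2 down its 2-map path: center (7/16, -1/16), radius 1/48
tracing b1 down its 2-map path: center (1/2, 1/16), radius 1/40

b1: center (1/2, 1/16), radius 1/40; b2: center (7/16, -1/16), radius 1/48; b3: center (1/16, 1/16), radius 1/40; b4: center (0, -1/16), radius 1/40


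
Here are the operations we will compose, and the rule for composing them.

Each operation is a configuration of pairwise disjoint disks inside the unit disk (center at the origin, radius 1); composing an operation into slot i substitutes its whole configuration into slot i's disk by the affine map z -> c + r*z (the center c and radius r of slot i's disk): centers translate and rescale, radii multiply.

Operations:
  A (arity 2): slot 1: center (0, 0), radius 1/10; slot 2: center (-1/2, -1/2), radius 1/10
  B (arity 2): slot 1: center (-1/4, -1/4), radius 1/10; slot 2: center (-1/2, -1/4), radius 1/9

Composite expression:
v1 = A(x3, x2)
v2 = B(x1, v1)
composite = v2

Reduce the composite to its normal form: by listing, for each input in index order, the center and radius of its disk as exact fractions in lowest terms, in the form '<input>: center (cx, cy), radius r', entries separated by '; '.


x1: center (-1/4, -1/4), radius 1/10; x2: center (-5/9, -11/36), radius 1/90; x3: center (-1/2, -1/4), radius 1/90

Only the slot chain above each x matters under B; compose those maps.
for x1, the 1-step affine chain lands on center (-1/4, -1/4), radius 1/10
for x3, the 2-step affine chain lands on center (-1/2, -1/4), radius 1/90
for x2, the 2-step affine chain lands on center (-5/9, -11/36), radius 1/90


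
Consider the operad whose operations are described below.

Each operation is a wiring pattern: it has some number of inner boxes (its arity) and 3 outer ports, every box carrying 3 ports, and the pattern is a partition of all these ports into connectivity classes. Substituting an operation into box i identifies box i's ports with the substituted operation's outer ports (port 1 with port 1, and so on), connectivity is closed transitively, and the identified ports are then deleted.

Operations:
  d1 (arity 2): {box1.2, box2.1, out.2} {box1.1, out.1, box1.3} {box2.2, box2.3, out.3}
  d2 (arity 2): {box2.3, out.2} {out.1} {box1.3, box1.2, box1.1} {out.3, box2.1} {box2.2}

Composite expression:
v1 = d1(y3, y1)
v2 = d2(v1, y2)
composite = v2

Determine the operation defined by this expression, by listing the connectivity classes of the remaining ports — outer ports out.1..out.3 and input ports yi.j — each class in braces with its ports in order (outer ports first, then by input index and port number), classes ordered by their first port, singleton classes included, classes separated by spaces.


{out.1} {out.2, y2.3} {out.3, y2.1} {y1.1, y1.2, y1.3, y3.1, y3.2, y3.3} {y2.2}

Two ports join when wires chain via d2-identified ports.
d1 over (y3, y1) gives {out.1, y3.1, y3.3} {out.2, y1.1, y3.2} {out.3, y1.2, y1.3}, out.j being that stage's outer ports
d2 over (y3, y1, y2) gives {out.1} {out.2, y2.3} {out.3, y2.1} {y1.1, y1.2, y1.3, y3.1, y3.2, y3.3} {y2.2}, out.j being that stage's outer ports


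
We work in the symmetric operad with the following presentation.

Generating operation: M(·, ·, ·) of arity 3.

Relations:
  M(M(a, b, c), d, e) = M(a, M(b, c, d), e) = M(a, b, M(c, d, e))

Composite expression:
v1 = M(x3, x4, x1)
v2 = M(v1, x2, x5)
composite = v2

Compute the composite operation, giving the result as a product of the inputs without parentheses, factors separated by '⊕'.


x3 ⊕ x4 ⊕ x1 ⊕ x2 ⊕ x5


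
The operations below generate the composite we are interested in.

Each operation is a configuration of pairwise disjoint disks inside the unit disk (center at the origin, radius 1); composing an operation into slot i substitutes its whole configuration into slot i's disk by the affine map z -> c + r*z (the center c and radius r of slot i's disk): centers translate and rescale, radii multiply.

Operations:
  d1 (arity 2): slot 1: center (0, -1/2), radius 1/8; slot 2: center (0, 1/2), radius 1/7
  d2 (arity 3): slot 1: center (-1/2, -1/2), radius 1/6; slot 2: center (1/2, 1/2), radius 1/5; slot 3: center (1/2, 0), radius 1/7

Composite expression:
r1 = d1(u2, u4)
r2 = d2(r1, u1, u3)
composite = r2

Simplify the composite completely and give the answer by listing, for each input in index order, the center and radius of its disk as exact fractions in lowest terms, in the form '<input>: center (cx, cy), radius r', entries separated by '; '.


Only the slot chain above each u matters under d2; compose those maps.
u2 passes through 2 substitutions, ending at center (-1/2, -7/12), radius 1/48
u4 passes through 2 substitutions, ending at center (-1/2, -5/12), radius 1/42
u1 passes through 1 substitution, ending at center (1/2, 1/2), radius 1/5
u3 passes through 1 substitution, ending at center (1/2, 0), radius 1/7

u1: center (1/2, 1/2), radius 1/5; u2: center (-1/2, -7/12), radius 1/48; u3: center (1/2, 0), radius 1/7; u4: center (-1/2, -5/12), radius 1/42


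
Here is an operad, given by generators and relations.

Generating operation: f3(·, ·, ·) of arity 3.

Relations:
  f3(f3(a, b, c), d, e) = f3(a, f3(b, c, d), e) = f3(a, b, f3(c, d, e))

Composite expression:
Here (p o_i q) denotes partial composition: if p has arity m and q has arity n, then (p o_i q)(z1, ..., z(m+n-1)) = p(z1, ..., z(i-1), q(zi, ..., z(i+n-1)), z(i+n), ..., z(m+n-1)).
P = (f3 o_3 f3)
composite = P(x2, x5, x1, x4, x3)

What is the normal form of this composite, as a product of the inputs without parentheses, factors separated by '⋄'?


Key point: f3 is associative — brackets drop, the x-order remains.
f3(x1, x4, x3) linearizes to x1 ⋄ x4 ⋄ x3
f3(x2, x5, f3(x1, x4, x3)) linearizes to x2 ⋄ x5 ⋄ x1 ⋄ x4 ⋄ x3

x2 ⋄ x5 ⋄ x1 ⋄ x4 ⋄ x3


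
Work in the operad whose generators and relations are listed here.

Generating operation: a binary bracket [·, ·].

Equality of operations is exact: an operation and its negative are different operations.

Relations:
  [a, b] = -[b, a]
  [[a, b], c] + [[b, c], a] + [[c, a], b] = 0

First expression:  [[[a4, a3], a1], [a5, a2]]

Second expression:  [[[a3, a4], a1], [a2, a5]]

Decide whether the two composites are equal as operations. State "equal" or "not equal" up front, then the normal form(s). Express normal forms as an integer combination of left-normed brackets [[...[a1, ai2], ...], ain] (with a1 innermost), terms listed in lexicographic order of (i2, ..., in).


equal — both sides give -[[[[a1, a3], a4], a2], a5] + [[[[a1, a3], a4], a5], a2] + [[[[a1, a4], a3], a2], a5] - [[[[a1, a4], a3], a5], a2]

The first expression reduces to -[[[[a1, a3], a4], a2], a5] + [[[[a1, a3], a4], a5], a2] + [[[[a1, a4], a3], a2], a5] - [[[[a1, a4], a3], a5], a2]
The second expression reduces to -[[[[a1, a3], a4], a2], a5] + [[[[a1, a3], a4], a5], a2] + [[[[a1, a4], a3], a2], a5] - [[[[a1, a4], a3], a5], a2]
The forms coincide; equal.


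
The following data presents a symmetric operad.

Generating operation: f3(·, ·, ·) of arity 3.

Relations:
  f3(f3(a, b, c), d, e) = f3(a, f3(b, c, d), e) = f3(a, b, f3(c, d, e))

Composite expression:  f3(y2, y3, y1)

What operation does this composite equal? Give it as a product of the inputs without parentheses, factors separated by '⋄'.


y2 ⋄ y3 ⋄ y1

The f3-tree's shape is irrelevant; the y-reading-order decides.
f3(y2, y3, y1) collapses to y2 ⋄ y3 ⋄ y1


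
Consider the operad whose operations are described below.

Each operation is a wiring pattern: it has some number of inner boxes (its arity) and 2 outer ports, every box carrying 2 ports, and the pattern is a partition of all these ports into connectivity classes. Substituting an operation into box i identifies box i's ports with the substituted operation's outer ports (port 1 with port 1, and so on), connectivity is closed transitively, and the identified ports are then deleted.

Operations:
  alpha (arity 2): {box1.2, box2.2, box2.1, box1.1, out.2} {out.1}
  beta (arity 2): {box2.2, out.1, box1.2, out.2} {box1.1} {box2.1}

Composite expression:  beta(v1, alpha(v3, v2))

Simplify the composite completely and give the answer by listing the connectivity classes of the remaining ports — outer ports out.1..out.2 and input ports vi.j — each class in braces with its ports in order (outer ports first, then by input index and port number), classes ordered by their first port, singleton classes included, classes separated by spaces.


{out.1, out.2, v1.2, v2.1, v2.2, v3.1, v3.2} {v1.1}
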